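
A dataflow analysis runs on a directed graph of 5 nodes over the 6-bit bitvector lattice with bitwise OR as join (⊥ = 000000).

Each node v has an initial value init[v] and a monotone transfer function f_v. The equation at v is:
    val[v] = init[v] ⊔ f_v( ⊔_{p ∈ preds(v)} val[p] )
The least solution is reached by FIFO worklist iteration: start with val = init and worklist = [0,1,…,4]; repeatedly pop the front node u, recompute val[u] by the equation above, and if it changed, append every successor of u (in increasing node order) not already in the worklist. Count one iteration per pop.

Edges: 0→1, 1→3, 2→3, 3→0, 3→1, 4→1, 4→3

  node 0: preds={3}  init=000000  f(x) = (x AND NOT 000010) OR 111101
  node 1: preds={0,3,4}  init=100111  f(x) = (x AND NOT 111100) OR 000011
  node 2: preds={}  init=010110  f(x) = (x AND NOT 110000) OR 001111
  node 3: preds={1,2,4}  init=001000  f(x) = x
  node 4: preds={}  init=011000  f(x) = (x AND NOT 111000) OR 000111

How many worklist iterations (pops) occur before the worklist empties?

Worklist (8 pops):
  #1 pop 0: in=001000 → 111101 (was 000000); enqueue []
  #2 pop 1: in=111101 → 100111 (no change)
  #3 pop 2: in=000000 → 011111 (was 010110); enqueue []
  #4 pop 3: in=111111 → 111111 (was 001000); enqueue [0,1]
  #5 pop 4: in=000000 → 011111 (was 011000); enqueue [3]
  #6 pop 0: in=111111 → 111101 (no change)
  #7 pop 1: in=111111 → 100111 (no change)
  #8 pop 3: in=111111 → 111111 (no change)

Fixpoint:
  val[0] = 111101
  val[1] = 100111
  val[2] = 011111
  val[3] = 111111
  val[4] = 011111

8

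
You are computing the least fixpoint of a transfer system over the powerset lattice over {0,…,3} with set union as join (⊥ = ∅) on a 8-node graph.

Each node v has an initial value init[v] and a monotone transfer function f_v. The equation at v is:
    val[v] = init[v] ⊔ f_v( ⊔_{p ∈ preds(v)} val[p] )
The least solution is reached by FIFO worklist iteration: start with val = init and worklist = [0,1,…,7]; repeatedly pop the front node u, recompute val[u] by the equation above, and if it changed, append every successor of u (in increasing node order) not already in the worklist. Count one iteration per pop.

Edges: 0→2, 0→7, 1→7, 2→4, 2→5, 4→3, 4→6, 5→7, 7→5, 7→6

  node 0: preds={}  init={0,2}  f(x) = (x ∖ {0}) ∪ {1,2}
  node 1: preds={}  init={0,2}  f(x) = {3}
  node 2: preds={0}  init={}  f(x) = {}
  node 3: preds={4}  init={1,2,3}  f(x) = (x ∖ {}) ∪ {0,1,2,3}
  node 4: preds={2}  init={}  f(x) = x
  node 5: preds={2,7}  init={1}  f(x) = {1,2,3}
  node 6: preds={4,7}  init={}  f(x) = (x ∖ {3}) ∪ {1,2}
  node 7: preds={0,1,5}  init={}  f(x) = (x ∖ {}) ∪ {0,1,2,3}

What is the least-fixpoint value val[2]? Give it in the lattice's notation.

{}

Iteration log — 10 steps:
  step 1. node 0  ⊔preds={}  new={0,1,2}  old={0,2}  +wl: 
  step 2. node 1  ⊔preds={}  new={0,2,3}  old={0,2}  +wl: 
  step 3. node 2  ⊔preds={0,1,2}  new={}  stable
  step 4. node 3  ⊔preds={}  new={0,1,2,3}  old={1,2,3}  +wl: 
  step 5. node 4  ⊔preds={}  new={}  stable
  step 6. node 5  ⊔preds={}  new={1,2,3}  old={1}  +wl: 
  step 7. node 6  ⊔preds={}  new={1,2}  old={}  +wl: 
  step 8. node 7  ⊔preds={0,1,2,3}  new={0,1,2,3}  old={}  +wl: 5,6
  step 9. node 5  ⊔preds={0,1,2,3}  new={1,2,3}  stable
  step 10. node 6  ⊔preds={0,1,2,3}  new={0,1,2}  old={1,2}  +wl: 

Least fixpoint reached:
  node 0: {0,1,2}
  node 1: {0,2,3}
  node 2: {}
  node 3: {0,1,2,3}
  node 4: {}
  node 5: {1,2,3}
  node 6: {0,1,2}
  node 7: {0,1,2,3}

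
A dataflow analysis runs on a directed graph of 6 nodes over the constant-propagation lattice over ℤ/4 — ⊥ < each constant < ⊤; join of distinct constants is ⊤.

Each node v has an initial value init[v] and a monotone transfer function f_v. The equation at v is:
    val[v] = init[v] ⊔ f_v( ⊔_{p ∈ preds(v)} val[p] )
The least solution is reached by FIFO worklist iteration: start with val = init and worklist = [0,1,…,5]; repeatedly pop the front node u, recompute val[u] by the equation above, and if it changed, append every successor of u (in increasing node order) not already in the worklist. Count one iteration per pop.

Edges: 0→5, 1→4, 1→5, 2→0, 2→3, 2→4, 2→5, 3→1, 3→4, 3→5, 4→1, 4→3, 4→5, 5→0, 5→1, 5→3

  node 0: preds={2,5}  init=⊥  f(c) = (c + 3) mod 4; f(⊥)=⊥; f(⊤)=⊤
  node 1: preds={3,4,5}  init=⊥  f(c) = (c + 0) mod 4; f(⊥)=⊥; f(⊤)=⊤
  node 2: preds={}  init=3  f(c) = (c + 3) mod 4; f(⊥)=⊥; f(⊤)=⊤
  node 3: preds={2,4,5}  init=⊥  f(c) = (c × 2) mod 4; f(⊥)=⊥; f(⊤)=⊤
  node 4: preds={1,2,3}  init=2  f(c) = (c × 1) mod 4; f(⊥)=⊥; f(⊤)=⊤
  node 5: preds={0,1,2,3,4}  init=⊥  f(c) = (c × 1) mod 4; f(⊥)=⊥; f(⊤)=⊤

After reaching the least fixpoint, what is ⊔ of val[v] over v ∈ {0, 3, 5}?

Iteration log — 11 steps:
  step 1. node 0  ⊔preds=3  new=2  old=⊥  +wl: 
  step 2. node 1  ⊔preds=2  new=2  old=⊥  +wl: 
  step 3. node 2  ⊔preds=⊥  new=3  stable
  step 4. node 3  ⊔preds=⊤  new=⊤  old=⊥  +wl: 1
  step 5. node 4  ⊔preds=⊤  new=⊤  old=2  +wl: 3
  step 6. node 5  ⊔preds=⊤  new=⊤  old=⊥  +wl: 0
  step 7. node 1  ⊔preds=⊤  new=⊤  old=2  +wl: 4,5
  step 8. node 3  ⊔preds=⊤  new=⊤  stable
  step 9. node 0  ⊔preds=⊤  new=⊤  old=2  +wl: 
  step 10. node 4  ⊔preds=⊤  new=⊤  stable
  step 11. node 5  ⊔preds=⊤  new=⊤  stable

Least fixpoint reached:
  node 0: ⊤
  node 1: ⊤
  node 2: 3
  node 3: ⊤
  node 4: ⊤
  node 5: ⊤

⊤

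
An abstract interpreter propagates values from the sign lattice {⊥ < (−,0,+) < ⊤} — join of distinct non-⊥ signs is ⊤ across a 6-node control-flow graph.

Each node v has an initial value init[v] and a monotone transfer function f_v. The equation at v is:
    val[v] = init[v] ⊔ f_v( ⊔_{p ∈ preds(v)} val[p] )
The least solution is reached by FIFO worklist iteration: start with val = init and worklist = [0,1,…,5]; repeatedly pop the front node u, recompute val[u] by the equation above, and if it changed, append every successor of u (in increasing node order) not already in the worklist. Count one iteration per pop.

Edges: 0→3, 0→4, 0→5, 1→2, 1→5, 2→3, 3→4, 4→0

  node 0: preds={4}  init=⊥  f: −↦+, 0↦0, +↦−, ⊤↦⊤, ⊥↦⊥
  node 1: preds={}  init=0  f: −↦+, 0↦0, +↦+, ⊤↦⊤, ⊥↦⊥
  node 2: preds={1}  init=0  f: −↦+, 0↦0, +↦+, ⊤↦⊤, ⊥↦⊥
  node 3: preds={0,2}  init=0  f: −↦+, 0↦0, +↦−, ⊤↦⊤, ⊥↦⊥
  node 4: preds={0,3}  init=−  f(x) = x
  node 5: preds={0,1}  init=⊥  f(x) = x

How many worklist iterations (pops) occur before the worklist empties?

Iteration log — 10 steps:
  step 1. node 0  ⊔preds=−  new=+  old=⊥  +wl: 
  step 2. node 1  ⊔preds=⊥  new=0  stable
  step 3. node 2  ⊔preds=0  new=0  stable
  step 4. node 3  ⊔preds=⊤  new=⊤  old=0  +wl: 
  step 5. node 4  ⊔preds=⊤  new=⊤  old=−  +wl: 0
  step 6. node 5  ⊔preds=⊤  new=⊤  old=⊥  +wl: 
  step 7. node 0  ⊔preds=⊤  new=⊤  old=+  +wl: 3,4,5
  step 8. node 3  ⊔preds=⊤  new=⊤  stable
  step 9. node 4  ⊔preds=⊤  new=⊤  stable
  step 10. node 5  ⊔preds=⊤  new=⊤  stable

Least fixpoint reached:
  node 0: ⊤
  node 1: 0
  node 2: 0
  node 3: ⊤
  node 4: ⊤
  node 5: ⊤

10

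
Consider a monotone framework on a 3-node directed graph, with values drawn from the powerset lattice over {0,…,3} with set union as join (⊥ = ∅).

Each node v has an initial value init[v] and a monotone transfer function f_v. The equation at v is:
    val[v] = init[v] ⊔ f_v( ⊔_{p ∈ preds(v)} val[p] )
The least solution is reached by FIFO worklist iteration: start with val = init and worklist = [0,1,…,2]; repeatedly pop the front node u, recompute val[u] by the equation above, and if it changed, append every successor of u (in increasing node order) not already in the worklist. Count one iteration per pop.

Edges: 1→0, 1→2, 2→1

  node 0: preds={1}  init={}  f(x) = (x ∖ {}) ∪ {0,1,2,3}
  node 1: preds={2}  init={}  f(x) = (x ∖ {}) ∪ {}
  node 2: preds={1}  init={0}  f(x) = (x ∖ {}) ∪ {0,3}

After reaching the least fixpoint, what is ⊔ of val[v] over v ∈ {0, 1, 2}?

Worklist (7 pops):
  #1 pop 0: in={} → {0,1,2,3} (was {}); enqueue []
  #2 pop 1: in={0} → {0} (was {}); enqueue [0]
  #3 pop 2: in={0} → {0,3} (was {0}); enqueue [1]
  #4 pop 0: in={0} → {0,1,2,3} (no change)
  #5 pop 1: in={0,3} → {0,3} (was {0}); enqueue [0,2]
  #6 pop 0: in={0,3} → {0,1,2,3} (no change)
  #7 pop 2: in={0,3} → {0,3} (no change)

Fixpoint:
  val[0] = {0,1,2,3}
  val[1] = {0,3}
  val[2] = {0,3}

{0,1,2,3}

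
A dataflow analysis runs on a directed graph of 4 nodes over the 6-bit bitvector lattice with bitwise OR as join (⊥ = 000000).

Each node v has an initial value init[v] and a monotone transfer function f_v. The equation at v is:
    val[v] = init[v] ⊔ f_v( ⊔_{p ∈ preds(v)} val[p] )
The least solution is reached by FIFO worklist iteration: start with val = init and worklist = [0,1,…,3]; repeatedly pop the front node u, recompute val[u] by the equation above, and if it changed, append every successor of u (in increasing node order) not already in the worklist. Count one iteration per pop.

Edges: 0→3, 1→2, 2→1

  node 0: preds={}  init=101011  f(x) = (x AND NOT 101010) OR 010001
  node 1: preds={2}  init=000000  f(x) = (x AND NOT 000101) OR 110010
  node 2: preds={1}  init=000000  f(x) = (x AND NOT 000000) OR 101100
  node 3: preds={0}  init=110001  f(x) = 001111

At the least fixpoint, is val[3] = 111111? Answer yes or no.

yes

Trace (6 dequeues):
  [1] u=0 | in 000000 | out 111011 | prev 101011 | push {}
  [2] u=1 | in 000000 | out 110010 | prev 000000 | push {}
  [3] u=2 | in 110010 | out 111110 | prev 000000 | push {1}
  [4] u=3 | in 111011 | out 111111 | prev 110001 | push {}
  [5] u=1 | in 111110 | out 111010 | prev 110010 | push {2}
  [6] u=2 | in 111010 | out 111110 | ==

Converged values:
  [0] 111011
  [1] 111010
  [2] 111110
  [3] 111111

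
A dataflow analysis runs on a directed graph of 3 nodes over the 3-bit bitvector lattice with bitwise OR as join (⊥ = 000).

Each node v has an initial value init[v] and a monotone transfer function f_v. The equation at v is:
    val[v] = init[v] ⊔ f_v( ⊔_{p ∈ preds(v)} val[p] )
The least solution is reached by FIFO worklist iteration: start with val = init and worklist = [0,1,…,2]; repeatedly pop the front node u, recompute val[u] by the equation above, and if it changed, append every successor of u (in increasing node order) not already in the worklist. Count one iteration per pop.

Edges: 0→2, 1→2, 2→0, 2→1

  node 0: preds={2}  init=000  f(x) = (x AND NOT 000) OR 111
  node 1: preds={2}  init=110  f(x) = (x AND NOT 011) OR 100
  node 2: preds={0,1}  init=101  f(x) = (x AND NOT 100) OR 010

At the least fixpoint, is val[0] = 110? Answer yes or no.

no

Trace (5 dequeues):
  [1] u=0 | in 101 | out 111 | prev 000 | push {}
  [2] u=1 | in 101 | out 110 | ==
  [3] u=2 | in 111 | out 111 | prev 101 | push {0,1}
  [4] u=0 | in 111 | out 111 | ==
  [5] u=1 | in 111 | out 110 | ==

Converged values:
  [0] 111
  [1] 110
  [2] 111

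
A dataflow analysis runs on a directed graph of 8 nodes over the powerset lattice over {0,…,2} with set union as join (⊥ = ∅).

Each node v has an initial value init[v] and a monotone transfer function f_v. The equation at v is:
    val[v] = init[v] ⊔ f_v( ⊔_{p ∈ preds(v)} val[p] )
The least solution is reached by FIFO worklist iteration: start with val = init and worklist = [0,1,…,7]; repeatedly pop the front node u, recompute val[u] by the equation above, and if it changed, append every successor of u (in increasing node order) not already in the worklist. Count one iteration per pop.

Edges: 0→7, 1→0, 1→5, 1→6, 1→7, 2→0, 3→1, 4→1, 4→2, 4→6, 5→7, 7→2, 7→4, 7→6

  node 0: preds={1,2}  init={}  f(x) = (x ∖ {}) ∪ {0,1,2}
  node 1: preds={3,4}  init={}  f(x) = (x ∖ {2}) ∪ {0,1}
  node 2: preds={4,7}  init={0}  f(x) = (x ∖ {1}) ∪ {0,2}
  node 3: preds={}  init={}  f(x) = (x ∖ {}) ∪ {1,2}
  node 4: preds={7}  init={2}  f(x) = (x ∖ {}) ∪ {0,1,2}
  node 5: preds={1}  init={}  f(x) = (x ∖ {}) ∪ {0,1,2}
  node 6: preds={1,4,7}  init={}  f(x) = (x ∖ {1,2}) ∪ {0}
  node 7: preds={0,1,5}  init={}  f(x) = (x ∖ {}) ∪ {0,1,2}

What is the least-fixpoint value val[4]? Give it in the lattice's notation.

{0,1,2}

Iteration log — 13 steps:
  step 1. node 0  ⊔preds={0}  new={0,1,2}  old={}  +wl: 
  step 2. node 1  ⊔preds={2}  new={0,1}  old={}  +wl: 0
  step 3. node 2  ⊔preds={2}  new={0,2}  old={0}  +wl: 
  step 4. node 3  ⊔preds={}  new={1,2}  old={}  +wl: 1
  step 5. node 4  ⊔preds={}  new={0,1,2}  old={2}  +wl: 2
  step 6. node 5  ⊔preds={0,1}  new={0,1,2}  old={}  +wl: 
  step 7. node 6  ⊔preds={0,1,2}  new={0}  old={}  +wl: 
  step 8. node 7  ⊔preds={0,1,2}  new={0,1,2}  old={}  +wl: 4,6
  step 9. node 0  ⊔preds={0,1,2}  new={0,1,2}  stable
  step 10. node 1  ⊔preds={0,1,2}  new={0,1}  stable
  step 11. node 2  ⊔preds={0,1,2}  new={0,2}  stable
  step 12. node 4  ⊔preds={0,1,2}  new={0,1,2}  stable
  step 13. node 6  ⊔preds={0,1,2}  new={0}  stable

Least fixpoint reached:
  node 0: {0,1,2}
  node 1: {0,1}
  node 2: {0,2}
  node 3: {1,2}
  node 4: {0,1,2}
  node 5: {0,1,2}
  node 6: {0}
  node 7: {0,1,2}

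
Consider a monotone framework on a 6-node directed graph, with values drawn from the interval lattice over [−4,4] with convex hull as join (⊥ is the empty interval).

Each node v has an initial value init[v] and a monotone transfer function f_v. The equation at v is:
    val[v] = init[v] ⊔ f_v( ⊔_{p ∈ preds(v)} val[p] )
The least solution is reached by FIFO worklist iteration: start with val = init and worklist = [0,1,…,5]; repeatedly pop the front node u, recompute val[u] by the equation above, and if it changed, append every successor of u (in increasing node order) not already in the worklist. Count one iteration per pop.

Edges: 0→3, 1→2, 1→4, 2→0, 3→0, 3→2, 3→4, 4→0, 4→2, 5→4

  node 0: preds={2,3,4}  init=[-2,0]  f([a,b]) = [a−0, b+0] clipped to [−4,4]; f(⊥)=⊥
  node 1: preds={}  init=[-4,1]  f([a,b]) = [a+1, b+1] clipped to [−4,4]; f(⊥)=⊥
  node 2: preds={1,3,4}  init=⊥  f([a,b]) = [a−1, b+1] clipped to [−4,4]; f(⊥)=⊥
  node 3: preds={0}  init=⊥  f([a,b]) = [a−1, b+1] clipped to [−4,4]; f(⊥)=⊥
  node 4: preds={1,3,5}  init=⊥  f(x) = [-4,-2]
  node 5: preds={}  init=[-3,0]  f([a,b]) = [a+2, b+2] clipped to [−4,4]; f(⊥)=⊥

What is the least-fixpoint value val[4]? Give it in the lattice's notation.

[-4,-2]

Worklist (17 pops):
  #1 pop 0: in=⊥ → [-2,0] (no change)
  #2 pop 1: in=⊥ → [-4,1] (no change)
  #3 pop 2: in=[-4,1] → [-4,2] (was ⊥); enqueue [0]
  #4 pop 3: in=[-2,0] → [-3,1] (was ⊥); enqueue [2]
  #5 pop 4: in=[-4,1] → [-4,-2] (was ⊥); enqueue []
  #6 pop 5: in=⊥ → [-3,0] (no change)
  #7 pop 0: in=[-4,2] → [-4,2] (was [-2,0]); enqueue [3]
  #8 pop 2: in=[-4,1] → [-4,2] (no change)
  #9 pop 3: in=[-4,2] → [-4,3] (was [-3,1]); enqueue [0,2,4]
  #10 pop 0: in=[-4,3] → [-4,3] (was [-4,2]); enqueue [3]
  #11 pop 2: in=[-4,3] → [-4,4] (was [-4,2]); enqueue [0]
  #12 pop 4: in=[-4,3] → [-4,-2] (no change)
  #13 pop 3: in=[-4,3] → [-4,4] (was [-4,3]); enqueue [2,4]
  #14 pop 0: in=[-4,4] → [-4,4] (was [-4,3]); enqueue [3]
  #15 pop 2: in=[-4,4] → [-4,4] (no change)
  #16 pop 4: in=[-4,4] → [-4,-2] (no change)
  #17 pop 3: in=[-4,4] → [-4,4] (no change)

Fixpoint:
  val[0] = [-4,4]
  val[1] = [-4,1]
  val[2] = [-4,4]
  val[3] = [-4,4]
  val[4] = [-4,-2]
  val[5] = [-3,0]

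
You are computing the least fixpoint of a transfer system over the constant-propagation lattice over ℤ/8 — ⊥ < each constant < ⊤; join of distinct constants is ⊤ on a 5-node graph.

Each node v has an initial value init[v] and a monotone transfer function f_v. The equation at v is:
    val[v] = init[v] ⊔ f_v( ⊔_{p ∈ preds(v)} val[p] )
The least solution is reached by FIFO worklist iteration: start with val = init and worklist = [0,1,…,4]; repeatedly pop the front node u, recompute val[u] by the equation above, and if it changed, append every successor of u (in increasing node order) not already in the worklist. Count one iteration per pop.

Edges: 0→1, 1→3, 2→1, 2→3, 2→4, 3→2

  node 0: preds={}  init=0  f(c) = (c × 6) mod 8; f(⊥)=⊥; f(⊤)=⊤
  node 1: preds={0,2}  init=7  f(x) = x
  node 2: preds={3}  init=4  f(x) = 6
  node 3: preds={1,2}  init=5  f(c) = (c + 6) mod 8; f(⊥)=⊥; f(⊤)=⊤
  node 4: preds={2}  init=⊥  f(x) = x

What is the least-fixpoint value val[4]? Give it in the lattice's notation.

⊤

Iteration log — 7 steps:
  step 1. node 0  ⊔preds=⊥  new=0  stable
  step 2. node 1  ⊔preds=⊤  new=⊤  old=7  +wl: 
  step 3. node 2  ⊔preds=5  new=⊤  old=4  +wl: 1
  step 4. node 3  ⊔preds=⊤  new=⊤  old=5  +wl: 2
  step 5. node 4  ⊔preds=⊤  new=⊤  old=⊥  +wl: 
  step 6. node 1  ⊔preds=⊤  new=⊤  stable
  step 7. node 2  ⊔preds=⊤  new=⊤  stable

Least fixpoint reached:
  node 0: 0
  node 1: ⊤
  node 2: ⊤
  node 3: ⊤
  node 4: ⊤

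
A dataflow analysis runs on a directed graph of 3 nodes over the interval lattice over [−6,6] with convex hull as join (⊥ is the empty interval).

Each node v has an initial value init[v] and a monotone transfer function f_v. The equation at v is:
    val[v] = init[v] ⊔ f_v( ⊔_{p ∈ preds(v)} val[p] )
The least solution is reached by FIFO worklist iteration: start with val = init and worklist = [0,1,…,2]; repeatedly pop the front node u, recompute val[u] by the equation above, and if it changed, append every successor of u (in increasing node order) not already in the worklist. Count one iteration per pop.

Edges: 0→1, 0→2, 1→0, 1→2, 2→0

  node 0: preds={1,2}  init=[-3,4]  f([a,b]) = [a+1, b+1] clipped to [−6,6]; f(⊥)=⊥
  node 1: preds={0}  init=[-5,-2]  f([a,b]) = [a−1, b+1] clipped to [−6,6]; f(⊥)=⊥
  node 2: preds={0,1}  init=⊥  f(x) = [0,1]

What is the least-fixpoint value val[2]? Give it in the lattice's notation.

Iteration log — 7 steps:
  step 1. node 0  ⊔preds=[-5,-2]  new=[-4,4]  old=[-3,4]  +wl: 
  step 2. node 1  ⊔preds=[-4,4]  new=[-5,5]  old=[-5,-2]  +wl: 0
  step 3. node 2  ⊔preds=[-5,5]  new=[0,1]  old=⊥  +wl: 
  step 4. node 0  ⊔preds=[-5,5]  new=[-4,6]  old=[-4,4]  +wl: 1,2
  step 5. node 1  ⊔preds=[-4,6]  new=[-5,6]  old=[-5,5]  +wl: 0
  step 6. node 2  ⊔preds=[-5,6]  new=[0,1]  stable
  step 7. node 0  ⊔preds=[-5,6]  new=[-4,6]  stable

Least fixpoint reached:
  node 0: [-4,6]
  node 1: [-5,6]
  node 2: [0,1]

[0,1]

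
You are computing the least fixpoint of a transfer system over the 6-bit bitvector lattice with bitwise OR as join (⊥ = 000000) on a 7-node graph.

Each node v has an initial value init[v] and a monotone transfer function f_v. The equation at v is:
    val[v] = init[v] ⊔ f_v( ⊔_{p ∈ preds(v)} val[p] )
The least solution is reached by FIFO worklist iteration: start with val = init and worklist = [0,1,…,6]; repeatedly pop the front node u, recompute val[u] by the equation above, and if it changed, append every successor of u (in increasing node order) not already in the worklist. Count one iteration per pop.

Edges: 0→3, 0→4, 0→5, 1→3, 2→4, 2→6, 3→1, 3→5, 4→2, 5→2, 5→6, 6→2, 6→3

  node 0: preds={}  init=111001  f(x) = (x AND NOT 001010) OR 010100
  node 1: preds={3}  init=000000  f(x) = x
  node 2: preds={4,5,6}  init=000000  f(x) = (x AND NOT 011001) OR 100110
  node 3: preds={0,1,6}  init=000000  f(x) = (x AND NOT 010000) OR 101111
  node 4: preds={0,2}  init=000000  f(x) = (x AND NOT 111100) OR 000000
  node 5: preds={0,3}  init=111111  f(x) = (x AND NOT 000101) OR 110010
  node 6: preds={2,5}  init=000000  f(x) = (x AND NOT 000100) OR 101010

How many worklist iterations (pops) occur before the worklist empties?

Iteration log — 10 steps:
  step 1. node 0  ⊔preds=000000  new=111101  old=111001  +wl: 
  step 2. node 1  ⊔preds=000000  new=000000  stable
  step 3. node 2  ⊔preds=111111  new=100110  old=000000  +wl: 
  step 4. node 3  ⊔preds=111101  new=101111  old=000000  +wl: 1
  step 5. node 4  ⊔preds=111111  new=000011  old=000000  +wl: 2
  step 6. node 5  ⊔preds=111111  new=111111  stable
  step 7. node 6  ⊔preds=111111  new=111011  old=000000  +wl: 3
  step 8. node 1  ⊔preds=101111  new=101111  old=000000  +wl: 
  step 9. node 2  ⊔preds=111111  new=100110  stable
  step 10. node 3  ⊔preds=111111  new=101111  stable

Least fixpoint reached:
  node 0: 111101
  node 1: 101111
  node 2: 100110
  node 3: 101111
  node 4: 000011
  node 5: 111111
  node 6: 111011

10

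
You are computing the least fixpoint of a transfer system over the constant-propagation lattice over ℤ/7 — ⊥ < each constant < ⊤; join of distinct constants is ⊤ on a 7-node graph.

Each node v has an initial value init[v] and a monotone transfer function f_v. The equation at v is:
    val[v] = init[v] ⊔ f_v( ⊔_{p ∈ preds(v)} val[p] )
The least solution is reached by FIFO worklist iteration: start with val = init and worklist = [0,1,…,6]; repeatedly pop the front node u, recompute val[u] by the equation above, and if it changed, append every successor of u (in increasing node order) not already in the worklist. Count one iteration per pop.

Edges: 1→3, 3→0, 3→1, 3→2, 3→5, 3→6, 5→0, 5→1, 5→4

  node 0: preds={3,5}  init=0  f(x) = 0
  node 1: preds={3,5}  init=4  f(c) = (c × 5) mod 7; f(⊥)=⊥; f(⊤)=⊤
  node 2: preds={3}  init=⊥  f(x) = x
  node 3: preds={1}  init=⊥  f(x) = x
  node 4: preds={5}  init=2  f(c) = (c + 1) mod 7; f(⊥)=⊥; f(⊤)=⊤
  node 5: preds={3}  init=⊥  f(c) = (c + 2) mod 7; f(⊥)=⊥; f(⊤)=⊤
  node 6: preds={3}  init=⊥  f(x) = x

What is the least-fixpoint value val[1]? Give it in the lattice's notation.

Worklist (20 pops):
  #1 pop 0: in=⊥ → 0 (no change)
  #2 pop 1: in=⊥ → 4 (no change)
  #3 pop 2: in=⊥ → ⊥ (no change)
  #4 pop 3: in=4 → 4 (was ⊥); enqueue [0,1,2]
  #5 pop 4: in=⊥ → 2 (no change)
  #6 pop 5: in=4 → 6 (was ⊥); enqueue [4]
  #7 pop 6: in=4 → 4 (was ⊥); enqueue []
  #8 pop 0: in=⊤ → 0 (no change)
  #9 pop 1: in=⊤ → ⊤ (was 4); enqueue [3]
  #10 pop 2: in=4 → 4 (was ⊥); enqueue []
  #11 pop 4: in=6 → ⊤ (was 2); enqueue []
  #12 pop 3: in=⊤ → ⊤ (was 4); enqueue [0,1,2,5,6]
  #13 pop 0: in=⊤ → 0 (no change)
  #14 pop 1: in=⊤ → ⊤ (no change)
  #15 pop 2: in=⊤ → ⊤ (was 4); enqueue []
  #16 pop 5: in=⊤ → ⊤ (was 6); enqueue [0,1,4]
  #17 pop 6: in=⊤ → ⊤ (was 4); enqueue []
  #18 pop 0: in=⊤ → 0 (no change)
  #19 pop 1: in=⊤ → ⊤ (no change)
  #20 pop 4: in=⊤ → ⊤ (no change)

Fixpoint:
  val[0] = 0
  val[1] = ⊤
  val[2] = ⊤
  val[3] = ⊤
  val[4] = ⊤
  val[5] = ⊤
  val[6] = ⊤

⊤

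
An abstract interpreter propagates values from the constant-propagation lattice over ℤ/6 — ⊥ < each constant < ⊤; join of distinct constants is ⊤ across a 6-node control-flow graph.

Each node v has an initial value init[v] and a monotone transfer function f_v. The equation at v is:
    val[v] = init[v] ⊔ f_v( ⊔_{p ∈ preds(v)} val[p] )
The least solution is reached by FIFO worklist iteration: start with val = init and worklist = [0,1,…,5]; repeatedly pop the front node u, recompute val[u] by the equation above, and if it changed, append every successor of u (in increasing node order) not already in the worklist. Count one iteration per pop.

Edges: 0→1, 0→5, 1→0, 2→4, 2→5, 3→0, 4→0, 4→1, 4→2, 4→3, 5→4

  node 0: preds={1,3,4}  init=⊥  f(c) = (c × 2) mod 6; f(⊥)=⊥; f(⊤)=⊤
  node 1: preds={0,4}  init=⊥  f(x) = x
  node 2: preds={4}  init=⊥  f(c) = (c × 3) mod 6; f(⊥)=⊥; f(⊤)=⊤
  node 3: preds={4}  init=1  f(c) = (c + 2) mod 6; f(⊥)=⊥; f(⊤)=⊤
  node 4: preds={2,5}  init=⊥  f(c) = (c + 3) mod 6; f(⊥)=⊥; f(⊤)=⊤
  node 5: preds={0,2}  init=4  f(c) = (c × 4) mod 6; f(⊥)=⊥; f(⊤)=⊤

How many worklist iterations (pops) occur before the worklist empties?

Trace (18 dequeues):
  [1] u=0 | in 1 | out 2 | prev ⊥ | push {}
  [2] u=1 | in 2 | out 2 | prev ⊥ | push {0}
  [3] u=2 | in ⊥ | out ⊥ | ==
  [4] u=3 | in ⊥ | out 1 | ==
  [5] u=4 | in 4 | out 1 | prev ⊥ | push {1,2,3}
  [6] u=5 | in 2 | out ⊤ | prev 4 | push {4}
  [7] u=0 | in ⊤ | out ⊤ | prev 2 | push {5}
  [8] u=1 | in ⊤ | out ⊤ | prev 2 | push {0}
  [9] u=2 | in 1 | out 3 | prev ⊥ | push {}
  [10] u=3 | in 1 | out ⊤ | prev 1 | push {}
  [11] u=4 | in ⊤ | out ⊤ | prev 1 | push {1,2,3}
  [12] u=5 | in ⊤ | out ⊤ | ==
  [13] u=0 | in ⊤ | out ⊤ | ==
  [14] u=1 | in ⊤ | out ⊤ | ==
  [15] u=2 | in ⊤ | out ⊤ | prev 3 | push {4,5}
  [16] u=3 | in ⊤ | out ⊤ | ==
  [17] u=4 | in ⊤ | out ⊤ | ==
  [18] u=5 | in ⊤ | out ⊤ | ==

Converged values:
  [0] ⊤
  [1] ⊤
  [2] ⊤
  [3] ⊤
  [4] ⊤
  [5] ⊤

18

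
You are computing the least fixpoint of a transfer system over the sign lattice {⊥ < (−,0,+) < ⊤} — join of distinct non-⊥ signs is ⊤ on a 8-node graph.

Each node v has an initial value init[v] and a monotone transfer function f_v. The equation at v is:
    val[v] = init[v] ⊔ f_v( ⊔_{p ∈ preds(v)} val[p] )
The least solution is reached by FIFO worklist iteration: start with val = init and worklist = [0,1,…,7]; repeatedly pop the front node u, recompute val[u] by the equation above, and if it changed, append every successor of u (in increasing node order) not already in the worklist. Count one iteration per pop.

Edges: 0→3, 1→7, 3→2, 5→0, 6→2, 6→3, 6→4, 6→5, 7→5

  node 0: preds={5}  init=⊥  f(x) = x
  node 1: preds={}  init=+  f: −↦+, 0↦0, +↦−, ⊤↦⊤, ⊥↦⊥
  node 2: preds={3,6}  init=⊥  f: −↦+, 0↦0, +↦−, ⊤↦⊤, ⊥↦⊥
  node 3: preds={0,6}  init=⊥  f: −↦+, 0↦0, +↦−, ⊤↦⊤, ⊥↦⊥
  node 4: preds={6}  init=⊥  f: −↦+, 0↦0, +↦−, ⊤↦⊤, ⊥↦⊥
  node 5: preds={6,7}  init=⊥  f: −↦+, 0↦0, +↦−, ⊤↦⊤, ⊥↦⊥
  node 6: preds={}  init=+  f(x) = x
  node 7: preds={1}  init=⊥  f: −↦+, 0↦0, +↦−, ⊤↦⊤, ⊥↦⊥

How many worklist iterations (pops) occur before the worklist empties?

Worklist (15 pops):
  #1 pop 0: in=⊥ → ⊥ (no change)
  #2 pop 1: in=⊥ → + (no change)
  #3 pop 2: in=+ → − (was ⊥); enqueue []
  #4 pop 3: in=+ → − (was ⊥); enqueue [2]
  #5 pop 4: in=+ → − (was ⊥); enqueue []
  #6 pop 5: in=+ → − (was ⊥); enqueue [0]
  #7 pop 6: in=⊥ → + (no change)
  #8 pop 7: in=+ → − (was ⊥); enqueue [5]
  #9 pop 2: in=⊤ → ⊤ (was −); enqueue []
  #10 pop 0: in=− → − (was ⊥); enqueue [3]
  #11 pop 5: in=⊤ → ⊤ (was −); enqueue [0]
  #12 pop 3: in=⊤ → ⊤ (was −); enqueue [2]
  #13 pop 0: in=⊤ → ⊤ (was −); enqueue [3]
  #14 pop 2: in=⊤ → ⊤ (no change)
  #15 pop 3: in=⊤ → ⊤ (no change)

Fixpoint:
  val[0] = ⊤
  val[1] = +
  val[2] = ⊤
  val[3] = ⊤
  val[4] = −
  val[5] = ⊤
  val[6] = +
  val[7] = −

15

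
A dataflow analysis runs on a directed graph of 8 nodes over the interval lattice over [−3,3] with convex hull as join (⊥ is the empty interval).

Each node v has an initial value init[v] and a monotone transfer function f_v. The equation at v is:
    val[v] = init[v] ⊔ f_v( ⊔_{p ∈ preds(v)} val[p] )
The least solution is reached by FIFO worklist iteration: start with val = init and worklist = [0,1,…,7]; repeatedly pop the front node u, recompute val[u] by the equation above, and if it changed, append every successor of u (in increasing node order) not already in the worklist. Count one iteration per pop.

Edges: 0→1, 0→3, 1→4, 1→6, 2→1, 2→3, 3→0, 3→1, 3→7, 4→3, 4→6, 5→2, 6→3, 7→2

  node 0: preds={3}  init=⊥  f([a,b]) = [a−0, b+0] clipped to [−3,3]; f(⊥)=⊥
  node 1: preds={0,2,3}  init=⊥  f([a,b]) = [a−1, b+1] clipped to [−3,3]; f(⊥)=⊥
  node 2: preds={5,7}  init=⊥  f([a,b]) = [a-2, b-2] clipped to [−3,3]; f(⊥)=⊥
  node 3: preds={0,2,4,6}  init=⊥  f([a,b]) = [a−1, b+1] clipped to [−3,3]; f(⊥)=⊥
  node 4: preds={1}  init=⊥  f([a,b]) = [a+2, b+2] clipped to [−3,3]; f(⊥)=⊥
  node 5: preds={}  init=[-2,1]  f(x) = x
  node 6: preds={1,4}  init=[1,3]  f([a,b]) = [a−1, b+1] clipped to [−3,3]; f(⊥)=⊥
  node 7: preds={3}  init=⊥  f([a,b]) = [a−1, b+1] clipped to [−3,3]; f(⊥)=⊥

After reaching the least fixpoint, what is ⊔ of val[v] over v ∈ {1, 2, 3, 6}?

[-3,3]

Worklist (15 pops):
  #1 pop 0: in=⊥ → ⊥ (no change)
  #2 pop 1: in=⊥ → ⊥ (no change)
  #3 pop 2: in=[-2,1] → [-3,-1] (was ⊥); enqueue [1]
  #4 pop 3: in=[-3,3] → [-3,3] (was ⊥); enqueue [0]
  #5 pop 4: in=⊥ → ⊥ (no change)
  #6 pop 5: in=⊥ → [-2,1] (no change)
  #7 pop 6: in=⊥ → [1,3] (no change)
  #8 pop 7: in=[-3,3] → [-3,3] (was ⊥); enqueue [2]
  #9 pop 1: in=[-3,3] → [-3,3] (was ⊥); enqueue [4,6]
  #10 pop 0: in=[-3,3] → [-3,3] (was ⊥); enqueue [1,3]
  #11 pop 2: in=[-3,3] → [-3,1] (was [-3,-1]); enqueue []
  #12 pop 4: in=[-3,3] → [-1,3] (was ⊥); enqueue []
  #13 pop 6: in=[-3,3] → [-3,3] (was [1,3]); enqueue []
  #14 pop 1: in=[-3,3] → [-3,3] (no change)
  #15 pop 3: in=[-3,3] → [-3,3] (no change)

Fixpoint:
  val[0] = [-3,3]
  val[1] = [-3,3]
  val[2] = [-3,1]
  val[3] = [-3,3]
  val[4] = [-1,3]
  val[5] = [-2,1]
  val[6] = [-3,3]
  val[7] = [-3,3]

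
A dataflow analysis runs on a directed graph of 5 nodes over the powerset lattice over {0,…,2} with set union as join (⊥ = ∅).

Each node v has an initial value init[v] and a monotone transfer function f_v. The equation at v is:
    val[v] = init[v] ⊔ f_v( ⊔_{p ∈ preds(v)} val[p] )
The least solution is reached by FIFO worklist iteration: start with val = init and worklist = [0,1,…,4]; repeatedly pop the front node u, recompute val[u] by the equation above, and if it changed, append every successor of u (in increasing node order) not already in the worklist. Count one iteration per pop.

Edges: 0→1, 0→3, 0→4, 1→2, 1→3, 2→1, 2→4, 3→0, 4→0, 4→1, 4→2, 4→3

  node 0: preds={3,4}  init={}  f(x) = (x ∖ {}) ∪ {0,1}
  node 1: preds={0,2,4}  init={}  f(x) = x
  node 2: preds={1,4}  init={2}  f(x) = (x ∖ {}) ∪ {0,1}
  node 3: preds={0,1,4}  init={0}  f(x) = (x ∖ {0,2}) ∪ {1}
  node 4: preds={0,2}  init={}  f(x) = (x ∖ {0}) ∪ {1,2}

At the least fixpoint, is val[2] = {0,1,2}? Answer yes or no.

Trace (11 dequeues):
  [1] u=0 | in {0} | out {0,1} | prev {} | push {}
  [2] u=1 | in {0,1,2} | out {0,1,2} | prev {} | push {}
  [3] u=2 | in {0,1,2} | out {0,1,2} | prev {2} | push {1}
  [4] u=3 | in {0,1,2} | out {0,1} | prev {0} | push {0}
  [5] u=4 | in {0,1,2} | out {1,2} | prev {} | push {2,3}
  [6] u=1 | in {0,1,2} | out {0,1,2} | ==
  [7] u=0 | in {0,1,2} | out {0,1,2} | prev {0,1} | push {1,4}
  [8] u=2 | in {0,1,2} | out {0,1,2} | ==
  [9] u=3 | in {0,1,2} | out {0,1} | ==
  [10] u=1 | in {0,1,2} | out {0,1,2} | ==
  [11] u=4 | in {0,1,2} | out {1,2} | ==

Converged values:
  [0] {0,1,2}
  [1] {0,1,2}
  [2] {0,1,2}
  [3] {0,1}
  [4] {1,2}

yes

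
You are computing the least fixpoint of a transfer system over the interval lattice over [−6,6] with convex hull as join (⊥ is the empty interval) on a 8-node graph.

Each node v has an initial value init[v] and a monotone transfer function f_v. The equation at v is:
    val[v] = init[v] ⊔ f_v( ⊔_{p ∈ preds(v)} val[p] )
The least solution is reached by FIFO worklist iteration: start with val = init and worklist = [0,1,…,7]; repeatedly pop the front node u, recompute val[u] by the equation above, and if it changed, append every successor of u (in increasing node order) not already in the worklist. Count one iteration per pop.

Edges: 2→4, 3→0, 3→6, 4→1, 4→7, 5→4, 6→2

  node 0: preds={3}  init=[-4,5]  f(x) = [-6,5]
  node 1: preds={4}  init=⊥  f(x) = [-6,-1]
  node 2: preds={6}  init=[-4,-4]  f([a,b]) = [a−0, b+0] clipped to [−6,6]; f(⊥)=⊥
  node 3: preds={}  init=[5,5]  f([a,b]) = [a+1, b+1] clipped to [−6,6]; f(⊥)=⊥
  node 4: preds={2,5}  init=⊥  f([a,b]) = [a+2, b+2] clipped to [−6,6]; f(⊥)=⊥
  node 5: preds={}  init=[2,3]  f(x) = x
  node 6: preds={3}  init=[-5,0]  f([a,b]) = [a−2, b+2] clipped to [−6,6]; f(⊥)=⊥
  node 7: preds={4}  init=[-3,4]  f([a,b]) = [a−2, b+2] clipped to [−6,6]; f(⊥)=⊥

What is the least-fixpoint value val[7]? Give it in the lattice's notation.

Trace (13 dequeues):
  [1] u=0 | in [5,5] | out [-6,5] | prev [-4,5] | push {}
  [2] u=1 | in ⊥ | out [-6,-1] | prev ⊥ | push {}
  [3] u=2 | in [-5,0] | out [-5,0] | prev [-4,-4] | push {}
  [4] u=3 | in ⊥ | out [5,5] | ==
  [5] u=4 | in [-5,3] | out [-3,5] | prev ⊥ | push {1}
  [6] u=5 | in ⊥ | out [2,3] | ==
  [7] u=6 | in [5,5] | out [-5,6] | prev [-5,0] | push {2}
  [8] u=7 | in [-3,5] | out [-5,6] | prev [-3,4] | push {}
  [9] u=1 | in [-3,5] | out [-6,-1] | ==
  [10] u=2 | in [-5,6] | out [-5,6] | prev [-5,0] | push {4}
  [11] u=4 | in [-5,6] | out [-3,6] | prev [-3,5] | push {1,7}
  [12] u=1 | in [-3,6] | out [-6,-1] | ==
  [13] u=7 | in [-3,6] | out [-5,6] | ==

Converged values:
  [0] [-6,5]
  [1] [-6,-1]
  [2] [-5,6]
  [3] [5,5]
  [4] [-3,6]
  [5] [2,3]
  [6] [-5,6]
  [7] [-5,6]

[-5,6]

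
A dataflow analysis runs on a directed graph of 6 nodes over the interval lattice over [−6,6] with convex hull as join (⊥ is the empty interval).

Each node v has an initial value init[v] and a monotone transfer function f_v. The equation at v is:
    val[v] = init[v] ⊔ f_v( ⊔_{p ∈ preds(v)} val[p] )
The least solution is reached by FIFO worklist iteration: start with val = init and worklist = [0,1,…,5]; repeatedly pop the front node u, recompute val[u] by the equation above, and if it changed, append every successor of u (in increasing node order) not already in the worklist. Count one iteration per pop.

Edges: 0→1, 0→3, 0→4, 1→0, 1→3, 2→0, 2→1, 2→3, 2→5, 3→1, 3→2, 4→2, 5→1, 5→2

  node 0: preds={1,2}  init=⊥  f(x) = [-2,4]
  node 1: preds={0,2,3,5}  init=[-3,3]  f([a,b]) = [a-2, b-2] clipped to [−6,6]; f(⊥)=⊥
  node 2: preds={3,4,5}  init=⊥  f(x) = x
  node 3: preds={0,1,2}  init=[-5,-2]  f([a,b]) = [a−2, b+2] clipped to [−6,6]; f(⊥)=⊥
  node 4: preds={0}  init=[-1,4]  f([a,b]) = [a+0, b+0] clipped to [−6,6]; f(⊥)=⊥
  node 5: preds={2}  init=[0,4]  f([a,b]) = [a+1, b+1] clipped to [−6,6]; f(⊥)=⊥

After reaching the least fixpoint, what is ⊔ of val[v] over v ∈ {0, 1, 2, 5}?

[-6,6]

Worklist (15 pops):
  #1 pop 0: in=[-3,3] → [-2,4] (was ⊥); enqueue []
  #2 pop 1: in=[-5,4] → [-6,3] (was [-3,3]); enqueue [0]
  #3 pop 2: in=[-5,4] → [-5,4] (was ⊥); enqueue [1]
  #4 pop 3: in=[-6,4] → [-6,6] (was [-5,-2]); enqueue [2]
  #5 pop 4: in=[-2,4] → [-2,4] (was [-1,4]); enqueue []
  #6 pop 5: in=[-5,4] → [-4,5] (was [0,4]); enqueue []
  #7 pop 0: in=[-6,4] → [-2,4] (no change)
  #8 pop 1: in=[-6,6] → [-6,4] (was [-6,3]); enqueue [0,3]
  #9 pop 2: in=[-6,6] → [-6,6] (was [-5,4]); enqueue [1,5]
  #10 pop 0: in=[-6,6] → [-2,4] (no change)
  #11 pop 3: in=[-6,6] → [-6,6] (no change)
  #12 pop 1: in=[-6,6] → [-6,4] (no change)
  #13 pop 5: in=[-6,6] → [-5,6] (was [-4,5]); enqueue [1,2]
  #14 pop 1: in=[-6,6] → [-6,4] (no change)
  #15 pop 2: in=[-6,6] → [-6,6] (no change)

Fixpoint:
  val[0] = [-2,4]
  val[1] = [-6,4]
  val[2] = [-6,6]
  val[3] = [-6,6]
  val[4] = [-2,4]
  val[5] = [-5,6]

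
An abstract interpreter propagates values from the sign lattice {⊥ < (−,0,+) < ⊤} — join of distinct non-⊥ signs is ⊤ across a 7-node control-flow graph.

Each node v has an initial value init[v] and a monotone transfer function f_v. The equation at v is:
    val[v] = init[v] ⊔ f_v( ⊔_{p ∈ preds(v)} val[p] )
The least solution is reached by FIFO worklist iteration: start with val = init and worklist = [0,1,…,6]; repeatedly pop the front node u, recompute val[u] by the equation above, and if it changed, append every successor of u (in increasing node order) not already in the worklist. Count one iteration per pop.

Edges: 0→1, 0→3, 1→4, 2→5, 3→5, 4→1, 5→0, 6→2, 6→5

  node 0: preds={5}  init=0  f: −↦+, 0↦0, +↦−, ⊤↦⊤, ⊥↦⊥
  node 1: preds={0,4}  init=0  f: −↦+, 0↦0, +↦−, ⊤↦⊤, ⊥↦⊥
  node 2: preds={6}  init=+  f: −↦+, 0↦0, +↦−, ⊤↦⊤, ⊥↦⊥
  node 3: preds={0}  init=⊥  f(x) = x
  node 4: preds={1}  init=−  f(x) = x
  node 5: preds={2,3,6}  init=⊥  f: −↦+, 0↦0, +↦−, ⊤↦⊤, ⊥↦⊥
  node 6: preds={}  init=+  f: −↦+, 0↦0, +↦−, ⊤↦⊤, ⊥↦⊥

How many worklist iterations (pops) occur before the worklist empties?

12

Iteration log — 12 steps:
  step 1. node 0  ⊔preds=⊥  new=0  stable
  step 2. node 1  ⊔preds=⊤  new=⊤  old=0  +wl: 
  step 3. node 2  ⊔preds=+  new=⊤  old=+  +wl: 
  step 4. node 3  ⊔preds=0  new=0  old=⊥  +wl: 
  step 5. node 4  ⊔preds=⊤  new=⊤  old=−  +wl: 1
  step 6. node 5  ⊔preds=⊤  new=⊤  old=⊥  +wl: 0
  step 7. node 6  ⊔preds=⊥  new=+  stable
  step 8. node 1  ⊔preds=⊤  new=⊤  stable
  step 9. node 0  ⊔preds=⊤  new=⊤  old=0  +wl: 1,3
  step 10. node 1  ⊔preds=⊤  new=⊤  stable
  step 11. node 3  ⊔preds=⊤  new=⊤  old=0  +wl: 5
  step 12. node 5  ⊔preds=⊤  new=⊤  stable

Least fixpoint reached:
  node 0: ⊤
  node 1: ⊤
  node 2: ⊤
  node 3: ⊤
  node 4: ⊤
  node 5: ⊤
  node 6: +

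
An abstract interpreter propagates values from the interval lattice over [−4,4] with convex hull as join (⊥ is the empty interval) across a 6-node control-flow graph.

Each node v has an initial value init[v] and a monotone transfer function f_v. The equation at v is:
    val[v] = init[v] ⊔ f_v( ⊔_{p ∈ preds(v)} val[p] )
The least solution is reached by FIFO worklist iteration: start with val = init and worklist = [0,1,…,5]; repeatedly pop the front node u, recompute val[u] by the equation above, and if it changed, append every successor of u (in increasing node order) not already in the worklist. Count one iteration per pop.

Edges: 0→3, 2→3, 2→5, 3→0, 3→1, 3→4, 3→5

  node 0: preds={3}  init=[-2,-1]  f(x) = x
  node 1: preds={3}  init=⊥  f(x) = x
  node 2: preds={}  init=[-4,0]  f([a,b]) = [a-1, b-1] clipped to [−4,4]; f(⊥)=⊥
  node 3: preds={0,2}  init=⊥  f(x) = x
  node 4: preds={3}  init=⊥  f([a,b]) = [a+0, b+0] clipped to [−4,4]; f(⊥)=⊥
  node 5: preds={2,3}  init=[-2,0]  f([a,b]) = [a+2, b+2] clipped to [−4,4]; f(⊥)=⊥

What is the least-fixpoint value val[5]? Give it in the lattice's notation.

[-2,2]

Trace (9 dequeues):
  [1] u=0 | in ⊥ | out [-2,-1] | ==
  [2] u=1 | in ⊥ | out ⊥ | ==
  [3] u=2 | in ⊥ | out [-4,0] | ==
  [4] u=3 | in [-4,0] | out [-4,0] | prev ⊥ | push {0,1}
  [5] u=4 | in [-4,0] | out [-4,0] | prev ⊥ | push {}
  [6] u=5 | in [-4,0] | out [-2,2] | prev [-2,0] | push {}
  [7] u=0 | in [-4,0] | out [-4,0] | prev [-2,-1] | push {3}
  [8] u=1 | in [-4,0] | out [-4,0] | prev ⊥ | push {}
  [9] u=3 | in [-4,0] | out [-4,0] | ==

Converged values:
  [0] [-4,0]
  [1] [-4,0]
  [2] [-4,0]
  [3] [-4,0]
  [4] [-4,0]
  [5] [-2,2]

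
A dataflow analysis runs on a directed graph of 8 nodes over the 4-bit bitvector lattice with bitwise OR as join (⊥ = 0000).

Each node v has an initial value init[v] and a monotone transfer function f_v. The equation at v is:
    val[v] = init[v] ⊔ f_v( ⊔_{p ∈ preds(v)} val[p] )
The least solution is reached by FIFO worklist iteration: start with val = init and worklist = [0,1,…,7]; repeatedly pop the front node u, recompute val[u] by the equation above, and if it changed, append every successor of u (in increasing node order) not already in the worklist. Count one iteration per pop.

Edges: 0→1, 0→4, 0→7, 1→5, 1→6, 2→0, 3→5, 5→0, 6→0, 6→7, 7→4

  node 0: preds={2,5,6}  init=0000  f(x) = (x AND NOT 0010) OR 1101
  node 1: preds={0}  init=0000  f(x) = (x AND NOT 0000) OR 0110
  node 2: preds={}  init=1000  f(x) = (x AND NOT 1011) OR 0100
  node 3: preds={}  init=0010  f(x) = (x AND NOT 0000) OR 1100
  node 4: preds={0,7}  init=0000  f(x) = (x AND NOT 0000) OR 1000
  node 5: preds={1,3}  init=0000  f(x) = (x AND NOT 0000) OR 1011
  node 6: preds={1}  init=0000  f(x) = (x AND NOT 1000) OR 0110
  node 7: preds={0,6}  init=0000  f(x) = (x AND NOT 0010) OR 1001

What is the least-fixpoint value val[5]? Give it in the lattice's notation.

Worklist (10 pops):
  #1 pop 0: in=1000 → 1101 (was 0000); enqueue []
  #2 pop 1: in=1101 → 1111 (was 0000); enqueue []
  #3 pop 2: in=0000 → 1100 (was 1000); enqueue [0]
  #4 pop 3: in=0000 → 1110 (was 0010); enqueue []
  #5 pop 4: in=1101 → 1101 (was 0000); enqueue []
  #6 pop 5: in=1111 → 1111 (was 0000); enqueue []
  #7 pop 6: in=1111 → 0111 (was 0000); enqueue []
  #8 pop 7: in=1111 → 1101 (was 0000); enqueue [4]
  #9 pop 0: in=1111 → 1101 (no change)
  #10 pop 4: in=1101 → 1101 (no change)

Fixpoint:
  val[0] = 1101
  val[1] = 1111
  val[2] = 1100
  val[3] = 1110
  val[4] = 1101
  val[5] = 1111
  val[6] = 0111
  val[7] = 1101

1111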